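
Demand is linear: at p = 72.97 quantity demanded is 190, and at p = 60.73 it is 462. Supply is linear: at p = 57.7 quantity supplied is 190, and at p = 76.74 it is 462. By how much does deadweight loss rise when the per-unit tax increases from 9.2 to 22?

Demand slope = (60.73 − 72.97)/(462 − 190) = −0.045, so p = 81.52 − 0.045q.
Supply slope = (76.74 − 57.7)/(462 − 190) = 0.07, so p = 44.4 + 0.07q.
Competitive equilibrium: 81.52 − 0.045q = 44.4 + 0.07q → q* = 322.7826, p* = 66.9948.
For a per-unit tax t: Δq = t/0.115, so DWL = ½·t·(t/0.115) = t²/0.23.
At t = 9.2: DWL = 368. At t = 22: DWL = 2104.348.
Increase = 2104.348 − 368 = 1736.35.

1736.35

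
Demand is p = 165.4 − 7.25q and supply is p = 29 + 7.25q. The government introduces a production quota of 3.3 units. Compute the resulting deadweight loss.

Competitive equilibrium: 165.4 − 7.25q = 29 + 7.25q → q* = 9.4069, p* = 97.2.
At q = 3.3: demand price = 165.4 − 7.25·3.3 = 141.475; supply price = 29 + 7.25·3.3 = 52.925.
Δq = 9.4069 − 3.3 = 6.1069; wedge = 141.475 − 52.925 = 88.55.
Welfare loss = ½ × 6.1069 × 88.55 = 270.38.

270.38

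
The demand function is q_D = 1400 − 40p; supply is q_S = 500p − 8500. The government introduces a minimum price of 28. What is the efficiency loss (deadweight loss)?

In inverse form: demand p = 35 − 0.025q, supply p = 17 + 0.002q.
Competitive equilibrium: 35 − 0.025q = 17 + 0.002q → q* = 666.6667, p* = 18.3333.
At the floor p = 28, quantity demanded = (35 − 28)/0.025 = 280.
Sellers' marginal cost at q' = 280: 17 + 0.002·280 = 17.56.
Δq = 666.6667 − 280 = 386.6667; wedge = 28 − 17.56 = 10.44.
The triangle = ½ × 386.6667 × 10.44 = 2018.40.

2018.40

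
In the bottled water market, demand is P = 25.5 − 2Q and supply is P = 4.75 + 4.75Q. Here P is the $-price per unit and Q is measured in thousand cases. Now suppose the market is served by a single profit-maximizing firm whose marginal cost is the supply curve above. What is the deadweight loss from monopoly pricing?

Competitive equilibrium: 25.5 − 2Q = 4.75 + 4.75Q → Q* = 3.0741, P* = 19.3519.
Marginal revenue: MR = 25.5 − 4Q. Set MR = MC: 25.5 − 4Q = 4.75 + 4.75Q → Q_m = 2.3714.
Price P_m = 25.5 − 2·2.3714 = 20.7572; MC(Q_m) = 4.75 + 4.75·2.3714 = 16.0142.
Competitive Q* = 3.0741, so ΔQ = 0.7027; wedge = 20.7572 − 16.0142 = 4.743.
The triangle = ½ × 0.7027 × 4.743 = $1.67 thousand.

$1.67 thousand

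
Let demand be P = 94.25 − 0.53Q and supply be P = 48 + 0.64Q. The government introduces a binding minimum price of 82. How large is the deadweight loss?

Competitive equilibrium: 94.25 − 0.53Q = 48 + 0.64Q → Q* = 39.5299, P* = 73.2991.
At the floor P = 82, quantity demanded = (94.25 − 82)/0.53 = 23.1132.
Sellers' marginal cost at Q' = 23.1132: 48 + 0.64·23.1132 = 62.7924.
ΔQ = 39.5299 − 23.1132 = 16.4167; wedge = 82 − 62.7924 = 19.2076.
DWL = ½ × 16.4167 × 19.2076 = 157.66.

157.66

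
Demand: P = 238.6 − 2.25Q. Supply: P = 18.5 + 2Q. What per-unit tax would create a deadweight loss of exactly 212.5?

Competitive equilibrium: 238.6 − 2.25Q = 18.5 + 2Q → Q* = 51.7882, P* = 122.0765.
A tax t gives ΔQ = t/4.25 and wedge t, so DWL = t²/8.5.
t²/8.5 = 212.5 → t² = 1806.25 → t = 42.5.

42.5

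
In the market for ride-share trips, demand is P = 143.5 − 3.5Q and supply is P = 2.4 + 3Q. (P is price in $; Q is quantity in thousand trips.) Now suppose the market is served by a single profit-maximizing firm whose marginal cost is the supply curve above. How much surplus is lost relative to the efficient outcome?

Competitive equilibrium: 143.5 − 3.5Q = 2.4 + 3Q → Q* = 21.7077, P* = 67.5231.
Marginal revenue: MR = 143.5 − 7Q. Set MR = MC: 143.5 − 7Q = 2.4 + 3Q → Q_m = 14.11.
Price P_m = 143.5 − 3.5·14.11 = 94.115; MC(Q_m) = 2.4 + 3·14.11 = 44.73.
Competitive Q* = 21.7077, so ΔQ = 7.5977; wedge = 94.115 − 44.73 = 49.385.
The triangle = ½ × 7.5977 × 49.385 = $187.61 thousand.

$187.61 thousand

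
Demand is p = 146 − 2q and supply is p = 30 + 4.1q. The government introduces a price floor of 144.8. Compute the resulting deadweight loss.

1034.45

Competitive equilibrium: 146 − 2q = 30 + 4.1q → q* = 19.0164, p* = 107.9672.
At the floor p = 144.8, quantity demanded = (146 − 144.8)/2 = 0.6.
Sellers' marginal cost at q' = 0.6: 30 + 4.1·0.6 = 32.46.
Δq = 19.0164 − 0.6 = 18.4164; wedge = 144.8 − 32.46 = 112.34.
Deadweight loss = ½ × 18.4164 × 112.34 = 1034.45.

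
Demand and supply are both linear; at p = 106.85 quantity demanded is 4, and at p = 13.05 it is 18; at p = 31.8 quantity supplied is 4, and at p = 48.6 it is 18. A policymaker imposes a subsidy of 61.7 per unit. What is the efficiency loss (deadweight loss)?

240.94

Demand slope = (13.05 − 106.85)/(18 − 4) = −6.7, so p = 133.65 − 6.7q.
Supply slope = (48.6 − 31.8)/(18 − 4) = 1.2, so p = 27 + 1.2q.
Competitive equilibrium: 133.65 − 6.7q = 27 + 1.2q → q* = 13.5, p* = 43.2.
The subsidy lowers effective supply by 61.7: p = 1.2q − 34.7.
New quantity: 133.65 − 6.7q = 1.2q − 34.7 → q' = 21.3101.
Overproduction Δq = 21.3101 − 13.5 = 7.8101; wedge = subsidy = 61.7.
Welfare loss = ½ × 7.8101 × 61.7 = 240.94.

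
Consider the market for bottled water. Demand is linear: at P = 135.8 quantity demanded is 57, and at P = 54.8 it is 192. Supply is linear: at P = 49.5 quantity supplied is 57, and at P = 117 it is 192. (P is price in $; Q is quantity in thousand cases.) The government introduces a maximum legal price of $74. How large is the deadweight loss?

$477.16 thousand

Demand slope = (54.8 − 135.8)/(192 − 57) = −0.6, so P = 170 − 0.6Q.
Supply slope = (117 − 49.5)/(192 − 57) = 0.5, so P = 21 + 0.5Q.
Competitive equilibrium: 170 − 0.6Q = 21 + 0.5Q → Q* = 135.4545, P* = 88.7273.
At the ceiling P = 74, quantity supplied = (74 − 21)/0.5 = 106.
Willingness to pay at Q' = 106: 170 − 0.6·106 = 106.4.
ΔQ = 135.4545 − 106 = 29.4545; wedge = 106.4 − 74 = 32.4.
Welfare loss = ½ × 29.4545 × 32.4 = $477.16 thousand.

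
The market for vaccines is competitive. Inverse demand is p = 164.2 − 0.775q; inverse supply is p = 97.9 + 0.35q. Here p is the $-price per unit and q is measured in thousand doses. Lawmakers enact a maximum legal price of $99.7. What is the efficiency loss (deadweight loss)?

$1627.55 thousand

Competitive equilibrium: 164.2 − 0.775q = 97.9 + 0.35q → q* = 58.93333, p* = 118.52667.
At the ceiling p = 99.7, quantity supplied = (99.7 − 97.9)/0.35 = 5.14286.
Willingness to pay at q' = 5.14286: 164.2 − 0.775·5.14286 = 160.21428.
Δq = 58.93333 − 5.14286 = 53.79047; wedge = 160.21428 − 99.7 = 60.51428.
DWL = ½ × 53.79047 × 60.51428 = $1627.55 thousand.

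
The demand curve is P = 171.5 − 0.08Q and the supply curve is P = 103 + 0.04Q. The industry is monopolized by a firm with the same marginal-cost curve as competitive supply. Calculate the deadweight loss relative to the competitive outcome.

Competitive equilibrium: 171.5 − 0.08Q = 103 + 0.04Q → Q* = 570.8333, P* = 125.8333.
Marginal revenue: MR = 171.5 − 0.16Q. Set MR = MC: 171.5 − 0.16Q = 103 + 0.04Q → Q_m = 342.5.
Price P_m = 171.5 − 0.08·342.5 = 144.1; MC(Q_m) = 103 + 0.04·342.5 = 116.7.
Competitive Q* = 570.8333, so ΔQ = 228.3333; wedge = 144.1 − 116.7 = 27.4.
DWL = ½ × 228.3333 × 27.4 = 3128.17.

3128.17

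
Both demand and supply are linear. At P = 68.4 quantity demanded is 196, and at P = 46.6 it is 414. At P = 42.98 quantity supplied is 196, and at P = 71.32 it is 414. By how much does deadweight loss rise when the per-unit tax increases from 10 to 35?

2445.65

Demand slope = (46.6 − 68.4)/(414 − 196) = −0.1, so P = 88 − 0.1Q.
Supply slope = (71.32 − 42.98)/(414 − 196) = 0.13, so P = 17.5 + 0.13Q.
Competitive equilibrium: 88 − 0.1Q = 17.5 + 0.13Q → Q* = 306.5217, P* = 57.3478.
For a per-unit tax t: ΔQ = t/0.23, so DWL = ½·t·(t/0.23) = t²/0.46.
At t = 10: DWL = 217.391. At t = 35: DWL = 2663.043.
Increase = 2663.043 − 217.391 = 2445.65.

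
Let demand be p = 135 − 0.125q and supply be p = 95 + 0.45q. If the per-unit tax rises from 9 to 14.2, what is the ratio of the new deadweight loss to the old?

Competitive equilibrium: 135 − 0.125q = 95 + 0.45q → q* = 69.5652, p* = 126.3043.
For a per-unit tax t: Δq = t/0.575, so DWL = ½·t·(t/0.575) = t²/1.15.
At t = 9: DWL = 70.435. At t = 14.2: DWL = 175.339.
Ratio = (14.2/9)² = 2.489.

2.489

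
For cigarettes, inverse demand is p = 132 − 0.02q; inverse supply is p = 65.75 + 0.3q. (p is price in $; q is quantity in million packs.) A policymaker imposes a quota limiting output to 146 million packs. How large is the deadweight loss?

$595.97 million

Competitive equilibrium: 132 − 0.02q = 65.75 + 0.3q → q* = 207.0313, p* = 127.8594.
At q = 146: demand price = 132 − 0.02·146 = 129.08; supply price = 65.75 + 0.3·146 = 109.55.
Δq = 207.0313 − 146 = 61.0313; wedge = 129.08 − 109.55 = 19.53.
Welfare loss = ½ × 61.0313 × 19.53 = $595.97 million.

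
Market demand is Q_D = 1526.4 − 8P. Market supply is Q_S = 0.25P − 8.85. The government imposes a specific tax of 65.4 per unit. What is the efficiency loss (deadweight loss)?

518.44

In inverse form: demand P = 190.8 − 0.125Q, supply P = 35.4 + 4Q.
Competitive equilibrium: 190.8 − 0.125Q = 35.4 + 4Q → Q* = 37.6727, P* = 186.0909.
With the tax, the buyer price exceeds the seller price by 65.4: (190.8 − 0.125Q) − (35.4 + 4Q) = 65.4 → Q' = 21.8182.
ΔQ = 37.6727 − 21.8182 = 15.8545; the wedge equals the tax, 65.4.
The triangle = ½ × 15.8545 × 65.4 = 518.44.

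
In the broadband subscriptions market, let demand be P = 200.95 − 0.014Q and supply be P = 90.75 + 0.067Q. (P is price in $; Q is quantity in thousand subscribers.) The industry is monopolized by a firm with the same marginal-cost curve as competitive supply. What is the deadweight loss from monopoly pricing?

Competitive equilibrium: 200.95 − 0.014Q = 90.75 + 0.067Q → Q* = 1360.4938, P* = 181.9031.
Marginal revenue: MR = 200.95 − 0.028Q. Set MR = MC: 200.95 − 0.028Q = 90.75 + 0.067Q → Q_m = 1160.
Price P_m = 200.95 − 0.014·1160 = 184.71; MC(Q_m) = 90.75 + 0.067·1160 = 168.47.
Competitive Q* = 1360.4938, so ΔQ = 200.4938; wedge = 184.71 − 168.47 = 16.24.
DWL = ½ × 200.4938 × 16.24 = $1628.01 thousand.

$1628.01 thousand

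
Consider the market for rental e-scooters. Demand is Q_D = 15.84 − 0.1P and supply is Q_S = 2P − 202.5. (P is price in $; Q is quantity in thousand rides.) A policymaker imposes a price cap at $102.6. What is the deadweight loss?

$39.50 thousand

In inverse form: demand P = 158.4 − 10Q, supply P = 101.25 + 0.5Q.
Competitive equilibrium: 158.4 − 10Q = 101.25 + 0.5Q → Q* = 5.4429, P* = 103.9714.
At the ceiling P = 102.6, quantity supplied = (102.6 − 101.25)/0.5 = 2.7.
Willingness to pay at Q' = 2.7: 158.4 − 10·2.7 = 131.4.
ΔQ = 5.4429 − 2.7 = 2.7429; wedge = 131.4 − 102.6 = 28.8.
The triangle = ½ × 2.7429 × 28.8 = $39.50 thousand.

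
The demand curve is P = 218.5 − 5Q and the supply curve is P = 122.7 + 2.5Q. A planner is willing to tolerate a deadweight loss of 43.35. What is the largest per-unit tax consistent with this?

Competitive equilibrium: 218.5 − 5Q = 122.7 + 2.5Q → Q* = 12.7733, P* = 154.6333.
A tax t gives ΔQ = t/7.5 and wedge t, so DWL = t²/15.
t²/15 = 43.35 → t² = 650.25 → t = 25.5.

25.5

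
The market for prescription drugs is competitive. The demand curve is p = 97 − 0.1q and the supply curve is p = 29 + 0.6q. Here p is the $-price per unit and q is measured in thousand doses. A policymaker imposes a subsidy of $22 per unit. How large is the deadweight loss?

$345.71 thousand

Competitive equilibrium: 97 − 0.1q = 29 + 0.6q → q* = 97.1429, p* = 87.2857.
The subsidy lowers effective supply by 22: p = 7 + 0.6q.
New quantity: 97 − 0.1q = 7 + 0.6q → q' = 128.5714.
Overproduction Δq = 128.5714 − 97.1429 = 31.4285; wedge = subsidy = 22.
DWL = ½ × 31.4285 × 22 = $345.71 thousand.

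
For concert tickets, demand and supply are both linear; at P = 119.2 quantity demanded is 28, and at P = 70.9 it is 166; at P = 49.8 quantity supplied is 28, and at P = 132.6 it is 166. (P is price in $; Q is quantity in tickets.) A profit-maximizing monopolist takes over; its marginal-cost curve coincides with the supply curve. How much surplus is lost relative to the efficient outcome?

$351.59

Demand slope = (70.9 − 119.2)/(166 − 28) = −0.35, so P = 129 − 0.35Q.
Supply slope = (132.6 − 49.8)/(166 − 28) = 0.6, so P = 33 + 0.6Q.
Competitive equilibrium: 129 − 0.35Q = 33 + 0.6Q → Q* = 101.0526, P* = 93.6316.
Marginal revenue: MR = 129 − 0.7Q. Set MR = MC: 129 − 0.7Q = 33 + 0.6Q → Q_m = 73.8462.
Price P_m = 129 − 0.35·73.8462 = 103.1538; MC(Q_m) = 33 + 0.6·73.8462 = 77.3077.
Competitive Q* = 101.0526, so ΔQ = 27.2064; wedge = 103.1538 − 77.3077 = 25.8461.
The triangle = ½ × 27.2064 × 25.8461 = $351.59.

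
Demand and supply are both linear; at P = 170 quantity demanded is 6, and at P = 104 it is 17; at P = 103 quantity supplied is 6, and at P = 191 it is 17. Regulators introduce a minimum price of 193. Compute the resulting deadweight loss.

520.02

Demand slope = (104 − 170)/(17 − 6) = −6, so P = 206 − 6Q.
Supply slope = (191 − 103)/(17 − 6) = 8, so P = 55 + 8Q.
Competitive equilibrium: 206 − 6Q = 55 + 8Q → Q* = 10.78571, P* = 141.28571.
At the floor P = 193, quantity demanded = (206 − 193)/6 = 2.16667.
Sellers' marginal cost at Q' = 2.16667: 55 + 8·2.16667 = 72.33336.
ΔQ = 10.78571 − 2.16667 = 8.61904; wedge = 193 − 72.33336 = 120.66664.
Deadweight loss = ½ × 8.61904 × 120.66664 = 520.02.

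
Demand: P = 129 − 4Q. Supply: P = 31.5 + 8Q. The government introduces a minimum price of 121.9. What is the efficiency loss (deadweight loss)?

241.935

Competitive equilibrium: 129 − 4Q = 31.5 + 8Q → Q* = 8.125, P* = 96.5.
At the floor P = 121.9, quantity demanded = (129 − 121.9)/4 = 1.775.
Sellers' marginal cost at Q' = 1.775: 31.5 + 8·1.775 = 45.7.
ΔQ = 8.125 − 1.775 = 6.35; wedge = 121.9 − 45.7 = 76.2.
Welfare loss = ½ × 6.35 × 76.2 = 241.935.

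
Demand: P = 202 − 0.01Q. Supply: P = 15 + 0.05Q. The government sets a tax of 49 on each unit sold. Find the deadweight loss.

Competitive equilibrium: 202 − 0.01Q = 15 + 0.05Q → Q* = 3116.6667, P* = 170.8333.
With the tax, the buyer price exceeds the seller price by 49: (202 − 0.01Q) − (15 + 0.05Q) = 49 → Q' = 2300.
ΔQ = 3116.6667 − 2300 = 816.6667; the wedge equals the tax, 49.
DWL = ½ × 816.6667 × 49 = 20008.33.

20008.33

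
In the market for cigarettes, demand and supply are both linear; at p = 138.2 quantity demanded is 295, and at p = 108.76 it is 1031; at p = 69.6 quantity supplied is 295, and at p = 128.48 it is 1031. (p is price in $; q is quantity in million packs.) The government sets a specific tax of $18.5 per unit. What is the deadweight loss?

$1426.04 million

Demand slope = (108.76 − 138.2)/(1031 − 295) = −0.04, so p = 150 − 0.04q.
Supply slope = (128.48 − 69.6)/(1031 − 295) = 0.08, so p = 46 + 0.08q.
Competitive equilibrium: 150 − 0.04q = 46 + 0.08q → q* = 866.6667, p* = 115.3333.
With the tax, the buyer price exceeds the seller price by 18.5: (150 − 0.04q) − (46 + 0.08q) = 18.5 → q' = 712.5.
Δq = 866.6667 − 712.5 = 154.1667; the wedge equals the tax, 18.5.
DWL = ½ × 154.1667 × 18.5 = $1426.04 million.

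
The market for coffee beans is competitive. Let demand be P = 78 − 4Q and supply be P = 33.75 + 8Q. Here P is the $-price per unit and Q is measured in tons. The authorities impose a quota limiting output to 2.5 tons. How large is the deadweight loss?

Competitive equilibrium: 78 − 4Q = 33.75 + 8Q → Q* = 3.6875, P* = 63.25.
At Q = 2.5: demand price = 78 − 4·2.5 = 68; supply price = 33.75 + 8·2.5 = 53.75.
ΔQ = 3.6875 − 2.5 = 1.1875; wedge = 68 − 53.75 = 14.25.
DWL = ½ × 1.1875 × 14.25 = $8.46.

$8.46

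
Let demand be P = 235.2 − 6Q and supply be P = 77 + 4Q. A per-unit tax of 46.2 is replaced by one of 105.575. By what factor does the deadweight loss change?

5.222

Competitive equilibrium: 235.2 − 6Q = 77 + 4Q → Q* = 15.82, P* = 140.28.
For a per-unit tax t: ΔQ = t/10, so DWL = ½·t·(t/10) = t²/20.
At t = 46.2: DWL = 106.722. At t = 105.575: DWL = 557.304.
Ratio = (105.575/46.2)² = 5.222.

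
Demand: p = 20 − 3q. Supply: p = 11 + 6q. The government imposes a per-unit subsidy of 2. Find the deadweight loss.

0.22

Competitive equilibrium: 20 − 3q = 11 + 6q → q* = 1, p* = 17.
The subsidy lowers effective supply by 2: p = 9 + 6q.
New quantity: 20 − 3q = 9 + 6q → q' = 1.2222.
Overproduction Δq = 1.2222 − 1 = 0.2222; wedge = subsidy = 2.
The triangle = ½ × 0.2222 × 2 = 0.22.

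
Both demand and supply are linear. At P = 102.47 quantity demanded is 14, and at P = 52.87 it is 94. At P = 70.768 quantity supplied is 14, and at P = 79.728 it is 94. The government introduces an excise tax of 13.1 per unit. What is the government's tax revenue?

Demand slope = (52.87 − 102.47)/(94 − 14) = −0.62, so P = 111.15 − 0.62Q.
Supply slope = (79.728 − 70.768)/(94 − 14) = 0.112, so P = 69.2 + 0.112Q.
Competitive equilibrium: 111.15 − 0.62Q = 69.2 + 0.112Q → Q* = 57.30874, P* = 75.61858.
With the tax, the buyer price exceeds the seller price by 13.1: (111.15 − 0.62Q) − (69.2 + 0.112Q) = 13.1 → Q' = 39.41257.
Tax revenue = 13.1 × 39.41257 = 516.30.

516.30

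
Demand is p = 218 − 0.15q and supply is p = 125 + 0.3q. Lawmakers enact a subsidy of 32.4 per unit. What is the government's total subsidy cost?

9028.80

Competitive equilibrium: 218 − 0.15q = 125 + 0.3q → q* = 206.6667, p* = 187.
The subsidy lowers effective supply by 32.4: p = 92.6 + 0.3q.
New quantity: 218 − 0.15q = 92.6 + 0.3q → q' = 278.6667.
Total subsidy cost = 32.4 × 278.6667 = 9028.80.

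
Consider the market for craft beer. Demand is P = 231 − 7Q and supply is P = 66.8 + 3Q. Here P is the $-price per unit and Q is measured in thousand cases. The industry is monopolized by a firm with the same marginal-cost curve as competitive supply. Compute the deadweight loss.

Competitive equilibrium: 231 − 7Q = 66.8 + 3Q → Q* = 16.42, P* = 116.06.
Marginal revenue: MR = 231 − 14Q. Set MR = MC: 231 − 14Q = 66.8 + 3Q → Q_m = 9.6588.
Price P_m = 231 − 7·9.6588 = 163.3884; MC(Q_m) = 66.8 + 3·9.6588 = 95.7764.
Competitive Q* = 16.42, so ΔQ = 6.7612; wedge = 163.3884 − 95.7764 = 67.612.
The triangle = ½ × 6.7612 × 67.612 = $228.57 thousand.

$228.57 thousand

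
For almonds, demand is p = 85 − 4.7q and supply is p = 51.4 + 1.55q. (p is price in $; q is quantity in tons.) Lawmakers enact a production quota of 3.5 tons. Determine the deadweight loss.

$11

Competitive equilibrium: 85 − 4.7q = 51.4 + 1.55q → q* = 5.376, p* = 59.7328.
At q = 3.5: demand price = 85 − 4.7·3.5 = 68.55; supply price = 51.4 + 1.55·3.5 = 56.825.
Δq = 5.376 − 3.5 = 1.876; wedge = 68.55 − 56.825 = 11.725.
Welfare loss = ½ × 1.876 × 11.725 = $11.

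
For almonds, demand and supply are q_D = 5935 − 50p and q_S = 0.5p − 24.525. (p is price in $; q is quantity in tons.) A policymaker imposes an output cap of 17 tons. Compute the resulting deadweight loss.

In inverse form: demand p = 118.7 − 0.02q, supply p = 49.05 + 2q.
Competitive equilibrium: 118.7 − 0.02q = 49.05 + 2q → q* = 34.4802, p* = 118.0104.
At q = 17: demand price = 118.7 − 0.02·17 = 118.36; supply price = 49.05 + 2·17 = 83.05.
Δq = 34.4802 − 17 = 17.4802; wedge = 118.36 − 83.05 = 35.31.
DWL = ½ × 17.4802 × 35.31 = $308.61.

$308.61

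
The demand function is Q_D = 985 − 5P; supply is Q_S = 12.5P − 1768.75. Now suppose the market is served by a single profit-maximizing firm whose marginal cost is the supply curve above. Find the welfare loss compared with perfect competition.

In inverse form: demand P = 197 − 0.2Q, supply P = 141.5 + 0.08Q.
Competitive equilibrium: 197 − 0.2Q = 141.5 + 0.08Q → Q* = 198.2143, P* = 157.3571.
Marginal revenue: MR = 197 − 0.4Q. Set MR = MC: 197 − 0.4Q = 141.5 + 0.08Q → Q_m = 115.625.
Price P_m = 197 − 0.2·115.625 = 173.875; MC(Q_m) = 141.5 + 0.08·115.625 = 150.75.
Competitive Q* = 198.2143, so ΔQ = 82.5893; wedge = 173.875 − 150.75 = 23.125.
The triangle = ½ × 82.5893 × 23.125 = 954.94.

954.94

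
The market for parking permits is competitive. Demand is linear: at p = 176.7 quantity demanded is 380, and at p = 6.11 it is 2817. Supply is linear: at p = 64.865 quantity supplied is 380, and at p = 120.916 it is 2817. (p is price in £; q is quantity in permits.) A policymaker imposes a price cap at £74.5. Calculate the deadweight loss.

Demand slope = (6.11 − 176.7)/(2817 − 380) = −0.07, so p = 203.3 − 0.07q.
Supply slope = (120.916 − 64.865)/(2817 − 380) = 0.023, so p = 56.125 + 0.023q.
Competitive equilibrium: 203.3 − 0.07q = 56.125 + 0.023q → q* = 1582.5269, p* = 92.5231.
At the ceiling p = 74.5, quantity supplied = (74.5 − 56.125)/0.023 = 798.913.
Willingness to pay at q' = 798.913: 203.3 − 0.07·798.913 = 147.3761.
Δq = 1582.5269 − 798.913 = 783.6139; wedge = 147.3761 − 74.5 = 72.8761.
Welfare loss = ½ × 783.6139 × 72.8761 = £28553.36.

£28553.36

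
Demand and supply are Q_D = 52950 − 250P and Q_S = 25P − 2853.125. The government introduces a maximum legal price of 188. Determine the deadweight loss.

3061.02

In inverse form: demand P = 211.8 − 0.004Q, supply P = 114.125 + 0.04Q.
Competitive equilibrium: 211.8 − 0.004Q = 114.125 + 0.04Q → Q* = 2219.8864, P* = 202.9205.
At the ceiling P = 188, quantity supplied = (188 − 114.125)/0.04 = 1846.875.
Willingness to pay at Q' = 1846.875: 211.8 − 0.004·1846.875 = 204.4125.
ΔQ = 2219.8864 − 1846.875 = 373.0114; wedge = 204.4125 − 188 = 16.4125.
Welfare loss = ½ × 373.0114 × 16.4125 = 3061.02.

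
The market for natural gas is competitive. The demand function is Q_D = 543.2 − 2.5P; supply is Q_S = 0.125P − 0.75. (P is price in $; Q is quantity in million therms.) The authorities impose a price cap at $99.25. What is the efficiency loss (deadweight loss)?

In inverse form: demand P = 217.28 − 0.4Q, supply P = 6 + 8Q.
Competitive equilibrium: 217.28 − 0.4Q = 6 + 8Q → Q* = 25.1524, P* = 207.219.
At the ceiling P = 99.25, quantity supplied = (99.25 − 6)/8 = 11.6563.
Willingness to pay at Q' = 11.6563: 217.28 − 0.4·11.6563 = 212.6175.
ΔQ = 25.1524 − 11.6563 = 13.4961; wedge = 212.6175 − 99.25 = 113.3675.
DWL = ½ × 13.4961 × 113.3675 = $765.01 million.

$765.01 million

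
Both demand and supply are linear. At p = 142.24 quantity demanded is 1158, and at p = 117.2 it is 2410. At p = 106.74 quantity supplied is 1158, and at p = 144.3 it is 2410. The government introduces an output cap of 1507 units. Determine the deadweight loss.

3258.025

Demand slope = (117.2 − 142.24)/(2410 − 1158) = −0.02, so p = 165.4 − 0.02q.
Supply slope = (144.3 − 106.74)/(2410 − 1158) = 0.03, so p = 72 + 0.03q.
Competitive equilibrium: 165.4 − 0.02q = 72 + 0.03q → q* = 1868, p* = 128.04.
At q = 1507: demand price = 165.4 − 0.02·1507 = 135.26; supply price = 72 + 0.03·1507 = 117.21.
Δq = 1868 − 1507 = 361; wedge = 135.26 − 117.21 = 18.05.
DWL = ½ × 361 × 18.05 = 3258.025.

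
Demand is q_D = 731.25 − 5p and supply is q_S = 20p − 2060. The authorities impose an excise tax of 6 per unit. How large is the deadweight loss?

In inverse form: demand p = 146.25 − 0.2q, supply p = 103 + 0.05q.
Competitive equilibrium: 146.25 − 0.2q = 103 + 0.05q → q* = 173, p* = 111.65.
With the tax, the buyer price exceeds the seller price by 6: (146.25 − 0.2q) − (103 + 0.05q) = 6 → q' = 149.
Δq = 173 − 149 = 24; the wedge equals the tax, 6.
Deadweight loss = ½ × 24 × 6 = 72.

72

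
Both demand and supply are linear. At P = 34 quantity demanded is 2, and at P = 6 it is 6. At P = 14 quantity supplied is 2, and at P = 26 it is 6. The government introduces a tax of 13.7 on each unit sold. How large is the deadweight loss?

Demand slope = (6 − 34)/(6 − 2) = −7, so P = 48 − 7Q.
Supply slope = (26 − 14)/(6 − 2) = 3, so P = 8 + 3Q.
Competitive equilibrium: 48 − 7Q = 8 + 3Q → Q* = 4, P* = 20.
With the tax, the buyer price exceeds the seller price by 13.7: (48 − 7Q) − (8 + 3Q) = 13.7 → Q' = 2.63.
ΔQ = 4 − 2.63 = 1.37; the wedge equals the tax, 13.7.
Deadweight loss = ½ × 1.37 × 13.7 = 9.38.

9.38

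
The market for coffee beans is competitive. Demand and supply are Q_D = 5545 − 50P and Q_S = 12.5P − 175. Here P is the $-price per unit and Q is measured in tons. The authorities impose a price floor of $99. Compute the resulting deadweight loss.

$6993.80

In inverse form: demand P = 110.9 − 0.02Q, supply P = 14 + 0.08Q.
Competitive equilibrium: 110.9 − 0.02Q = 14 + 0.08Q → Q* = 969, P* = 91.52.
At the floor P = 99, quantity demanded = (110.9 − 99)/0.02 = 595.
Sellers' marginal cost at Q' = 595: 14 + 0.08·595 = 61.6.
ΔQ = 969 − 595 = 374; wedge = 99 − 61.6 = 37.4.
Welfare loss = ½ × 374 × 37.4 = $6993.80.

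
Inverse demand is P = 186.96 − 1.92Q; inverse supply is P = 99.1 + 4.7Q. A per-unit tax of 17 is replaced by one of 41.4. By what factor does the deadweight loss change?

Competitive equilibrium: 186.96 − 1.92Q = 99.1 + 4.7Q → Q* = 13.2719, P* = 161.4779.
For a per-unit tax t: ΔQ = t/6.62, so DWL = ½·t·(t/6.62) = t²/13.24.
At t = 17: DWL = 21.828. At t = 41.4: DWL = 129.453.
Ratio = (41.4/17)² = 5.931.

5.931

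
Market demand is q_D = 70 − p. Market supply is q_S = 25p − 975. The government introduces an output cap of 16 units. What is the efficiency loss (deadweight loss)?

In inverse form: demand p = 70 − q, supply p = 39 + 0.04q.
Competitive equilibrium: 70 − q = 39 + 0.04q → q* = 29.8077, p* = 40.1923.
At q = 16: demand price = 70 − 1·16 = 54; supply price = 39 + 0.04·16 = 39.64.
Δq = 29.8077 − 16 = 13.8077; wedge = 54 − 39.64 = 14.36.
DWL = ½ × 13.8077 × 14.36 = 99.14.

99.14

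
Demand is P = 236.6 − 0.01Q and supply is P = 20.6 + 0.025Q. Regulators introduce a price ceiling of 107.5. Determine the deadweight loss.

Competitive equilibrium: 236.6 − 0.01Q = 20.6 + 0.025Q → Q* = 6171.4286, P* = 174.8857.
At the ceiling P = 107.5, quantity supplied = (107.5 − 20.6)/0.025 = 3476.
Willingness to pay at Q' = 3476: 236.6 − 0.01·3476 = 201.84.
ΔQ = 6171.4286 − 3476 = 2695.4286; wedge = 201.84 − 107.5 = 94.34.
DWL = ½ × 2695.4286 × 94.34 = 127143.37.

127143.37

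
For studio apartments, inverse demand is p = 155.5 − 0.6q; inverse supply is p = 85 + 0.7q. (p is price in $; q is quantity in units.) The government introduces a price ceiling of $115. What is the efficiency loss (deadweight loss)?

Competitive equilibrium: 155.5 − 0.6q = 85 + 0.7q → q* = 54.2308, p* = 122.9615.
At the ceiling p = 115, quantity supplied = (115 − 85)/0.7 = 42.8571.
Willingness to pay at q' = 42.8571: 155.5 − 0.6·42.8571 = 129.7857.
Δq = 54.2308 − 42.8571 = 11.3737; wedge = 129.7857 − 115 = 14.7857.
Deadweight loss = ½ × 11.3737 × 14.7857 = $84.08.

$84.08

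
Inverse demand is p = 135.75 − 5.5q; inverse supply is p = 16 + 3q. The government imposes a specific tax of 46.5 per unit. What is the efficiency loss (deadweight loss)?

Competitive equilibrium: 135.75 − 5.5q = 16 + 3q → q* = 14.0882, p* = 58.2647.
With the tax, the buyer price exceeds the seller price by 46.5: (135.75 − 5.5q) − (16 + 3q) = 46.5 → q' = 8.6176.
Δq = 14.0882 − 8.6176 = 5.4706; the wedge equals the tax, 46.5.
DWL = ½ × 5.4706 × 46.5 = 127.19.

127.19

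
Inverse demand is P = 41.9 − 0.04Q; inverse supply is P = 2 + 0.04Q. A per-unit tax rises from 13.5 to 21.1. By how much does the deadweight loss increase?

1643.50

Competitive equilibrium: 41.9 − 0.04Q = 2 + 0.04Q → Q* = 498.75, P* = 21.95.
For a per-unit tax t: ΔQ = t/0.08, so DWL = ½·t·(t/0.08) = t²/0.16.
At t = 13.5: DWL = 1139.063. At t = 21.1: DWL = 2782.563.
Increase = 2782.563 − 1139.063 = 1643.50.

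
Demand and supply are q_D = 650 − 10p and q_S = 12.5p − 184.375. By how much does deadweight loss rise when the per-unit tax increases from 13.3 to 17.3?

In inverse form: demand p = 65 − 0.1q, supply p = 14.75 + 0.08q.
Competitive equilibrium: 65 − 0.1q = 14.75 + 0.08q → q* = 279.1667, p* = 37.0833.
For a per-unit tax t: Δq = t/0.18, so DWL = ½·t·(t/0.18) = t²/0.36.
At t = 13.3: DWL = 491.361. At t = 17.3: DWL = 831.361.
Increase = 831.361 − 491.361 = 340.

340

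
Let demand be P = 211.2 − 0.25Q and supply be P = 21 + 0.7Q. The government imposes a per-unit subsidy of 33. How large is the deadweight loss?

Competitive equilibrium: 211.2 − 0.25Q = 21 + 0.7Q → Q* = 200.2105, P* = 161.1474.
The subsidy lowers effective supply by 33: P = 0.7Q − 12.
New quantity: 211.2 − 0.25Q = 0.7Q − 12 → Q' = 234.9474.
Overproduction ΔQ = 234.9474 − 200.2105 = 34.7369; wedge = subsidy = 33.
Deadweight loss = ½ × 34.7369 × 33 = 573.16.

573.16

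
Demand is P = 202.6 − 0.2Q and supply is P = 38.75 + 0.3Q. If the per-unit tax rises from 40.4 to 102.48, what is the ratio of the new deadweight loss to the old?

6.435

Competitive equilibrium: 202.6 − 0.2Q = 38.75 + 0.3Q → Q* = 327.7, P* = 137.06.
For a per-unit tax t: ΔQ = t/0.5, so DWL = ½·t·(t/0.5) = t²/1.
At t = 40.4: DWL = 1632.16. At t = 102.48: DWL = 10502.1504.
Ratio = (102.48/40.4)² = 6.435.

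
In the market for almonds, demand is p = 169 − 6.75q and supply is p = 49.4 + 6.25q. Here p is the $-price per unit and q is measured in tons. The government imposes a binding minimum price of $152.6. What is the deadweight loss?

Competitive equilibrium: 169 − 6.75q = 49.4 + 6.25q → q* = 9.2, p* = 106.9.
At the floor p = 152.6, quantity demanded = (169 − 152.6)/6.75 = 2.4296.
Sellers' marginal cost at q' = 2.4296: 49.4 + 6.25·2.4296 = 64.585.
Δq = 9.2 − 2.4296 = 6.7704; wedge = 152.6 − 64.585 = 88.015.
Welfare loss = ½ × 6.7704 × 88.015 = $297.95.

$297.95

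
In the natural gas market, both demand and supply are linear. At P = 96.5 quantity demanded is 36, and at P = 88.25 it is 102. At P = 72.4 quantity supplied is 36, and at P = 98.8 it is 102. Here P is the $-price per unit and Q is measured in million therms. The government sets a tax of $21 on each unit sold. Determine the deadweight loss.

Demand slope = (88.25 − 96.5)/(102 − 36) = −0.125, so P = 101 − 0.125Q.
Supply slope = (98.8 − 72.4)/(102 − 36) = 0.4, so P = 58 + 0.4Q.
Competitive equilibrium: 101 − 0.125Q = 58 + 0.4Q → Q* = 81.9048, P* = 90.7619.
With the tax, the buyer price exceeds the seller price by 21: (101 − 0.125Q) − (58 + 0.4Q) = 21 → Q' = 41.9048.
ΔQ = 81.9048 − 41.9048 = 40; the wedge equals the tax, 21.
The triangle = ½ × 40 × 21 = $420 million.

$420 million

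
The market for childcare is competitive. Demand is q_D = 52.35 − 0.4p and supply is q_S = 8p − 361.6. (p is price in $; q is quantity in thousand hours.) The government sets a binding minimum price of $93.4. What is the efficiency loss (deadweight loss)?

In inverse form: demand p = 130.875 − 2.5q, supply p = 45.2 + 0.125q.
Competitive equilibrium: 130.875 − 2.5q = 45.2 + 0.125q → q* = 32.6381, p* = 49.27976.
At the floor p = 93.4, quantity demanded = (130.875 − 93.4)/2.5 = 14.99.
Sellers' marginal cost at q' = 14.99: 45.2 + 0.125·14.99 = 47.07375.
Δq = 32.6381 − 14.99 = 17.6481; wedge = 93.4 − 47.07375 = 46.32625.
DWL = ½ × 17.6481 × 46.32625 = $408.79 thousand.

$408.79 thousand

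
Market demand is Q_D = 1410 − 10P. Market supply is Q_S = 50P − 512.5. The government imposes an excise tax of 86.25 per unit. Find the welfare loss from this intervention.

In inverse form: demand P = 141 − 0.1Q, supply P = 10.25 + 0.02Q.
Competitive equilibrium: 141 − 0.1Q = 10.25 + 0.02Q → Q* = 1089.5833, P* = 32.0417.
With the tax, the buyer price exceeds the seller price by 86.25: (141 − 0.1Q) − (10.25 + 0.02Q) = 86.25 → Q' = 370.8333.
ΔQ = 1089.5833 − 370.8333 = 718.75; the wedge equals the tax, 86.25.
Deadweight loss = ½ × 718.75 × 86.25 = 30996.09.

30996.09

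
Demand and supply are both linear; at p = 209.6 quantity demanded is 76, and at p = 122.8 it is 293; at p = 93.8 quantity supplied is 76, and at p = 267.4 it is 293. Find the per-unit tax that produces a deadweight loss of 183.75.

21

Demand slope = (122.8 − 209.6)/(293 − 76) = −0.4, so p = 240 − 0.4q.
Supply slope = (267.4 − 93.8)/(293 − 76) = 0.8, so p = 33 + 0.8q.
Competitive equilibrium: 240 − 0.4q = 33 + 0.8q → q* = 172.5, p* = 171.
A tax t gives Δq = t/1.2 and wedge t, so DWL = t²/2.4.
t²/2.4 = 183.75 → t² = 441 → t = 21.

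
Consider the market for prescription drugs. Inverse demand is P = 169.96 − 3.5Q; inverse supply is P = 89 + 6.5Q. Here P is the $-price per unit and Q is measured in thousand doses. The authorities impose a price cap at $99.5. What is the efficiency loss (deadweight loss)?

$209.99 thousand

Competitive equilibrium: 169.96 − 3.5Q = 89 + 6.5Q → Q* = 8.096, P* = 141.624.
At the ceiling P = 99.5, quantity supplied = (99.5 − 89)/6.5 = 1.6154.
Willingness to pay at Q' = 1.6154: 169.96 − 3.5·1.6154 = 164.3061.
ΔQ = 8.096 − 1.6154 = 6.4806; wedge = 164.3061 − 99.5 = 64.8061.
DWL = ½ × 6.4806 × 64.8061 = $209.99 thousand.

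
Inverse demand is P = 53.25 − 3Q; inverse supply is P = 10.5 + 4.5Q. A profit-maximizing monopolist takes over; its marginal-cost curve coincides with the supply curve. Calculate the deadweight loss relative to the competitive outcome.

Competitive equilibrium: 53.25 − 3Q = 10.5 + 4.5Q → Q* = 5.7, P* = 36.15.
Marginal revenue: MR = 53.25 − 6Q. Set MR = MC: 53.25 − 6Q = 10.5 + 4.5Q → Q_m = 4.0714.
Price P_m = 53.25 − 3·4.0714 = 41.0358; MC(Q_m) = 10.5 + 4.5·4.0714 = 28.8213.
Competitive Q* = 5.7, so ΔQ = 1.6286; wedge = 41.0358 − 28.8213 = 12.2145.
DWL = ½ × 1.6286 × 12.2145 = 9.95.

9.95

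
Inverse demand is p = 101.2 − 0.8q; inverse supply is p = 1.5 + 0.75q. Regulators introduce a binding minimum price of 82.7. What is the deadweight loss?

Competitive equilibrium: 101.2 − 0.8q = 1.5 + 0.75q → q* = 64.3226, p* = 49.7419.
At the floor p = 82.7, quantity demanded = (101.2 − 82.7)/0.8 = 23.125.
Sellers' marginal cost at q' = 23.125: 1.5 + 0.75·23.125 = 18.8438.
Δq = 64.3226 − 23.125 = 41.1976; wedge = 82.7 − 18.8438 = 63.8562.
Deadweight loss = ½ × 41.1976 × 63.8562 = 1315.36.

1315.36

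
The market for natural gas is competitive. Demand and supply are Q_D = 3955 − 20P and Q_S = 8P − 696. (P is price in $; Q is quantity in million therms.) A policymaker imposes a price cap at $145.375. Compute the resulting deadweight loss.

$2407 million

In inverse form: demand P = 197.75 − 0.05Q, supply P = 87 + 0.125Q.
Competitive equilibrium: 197.75 − 0.05Q = 87 + 0.125Q → Q* = 632.8571, P* = 166.1071.
At the ceiling P = 145.375, quantity supplied = (145.375 − 87)/0.125 = 467.
Willingness to pay at Q' = 467: 197.75 − 0.05·467 = 174.4.
ΔQ = 632.8571 − 467 = 165.8571; wedge = 174.4 − 145.375 = 29.025.
Deadweight loss = ½ × 165.8571 × 29.025 = $2407 million.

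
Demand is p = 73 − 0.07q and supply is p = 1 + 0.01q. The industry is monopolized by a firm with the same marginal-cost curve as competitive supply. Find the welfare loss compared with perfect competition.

Competitive equilibrium: 73 − 0.07q = 1 + 0.01q → q* = 900, p* = 10.
Marginal revenue: MR = 73 − 0.14q. Set MR = MC: 73 − 0.14q = 1 + 0.01q → q_m = 480.
Price p_m = 73 − 0.07·480 = 39.4; MC(q_m) = 1 + 0.01·480 = 5.8.
Competitive q* = 900, so Δq = 420; wedge = 39.4 − 5.8 = 33.6.
The triangle = ½ × 420 × 33.6 = 7056.

7056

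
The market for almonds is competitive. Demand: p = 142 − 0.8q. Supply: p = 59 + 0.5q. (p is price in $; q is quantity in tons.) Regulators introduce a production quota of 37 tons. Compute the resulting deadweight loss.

$468.47

Competitive equilibrium: 142 − 0.8q = 59 + 0.5q → q* = 63.8462, p* = 90.9231.
At q = 37: demand price = 142 − 0.8·37 = 112.4; supply price = 59 + 0.5·37 = 77.5.
Δq = 63.8462 − 37 = 26.8462; wedge = 112.4 − 77.5 = 34.9.
Welfare loss = ½ × 26.8462 × 34.9 = $468.47.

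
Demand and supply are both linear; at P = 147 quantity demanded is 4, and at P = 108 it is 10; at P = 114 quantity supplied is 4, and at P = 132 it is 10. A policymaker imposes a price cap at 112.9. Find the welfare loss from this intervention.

Demand slope = (108 − 147)/(10 − 4) = −6.5, so P = 173 − 6.5Q.
Supply slope = (132 − 114)/(10 − 4) = 3, so P = 102 + 3Q.
Competitive equilibrium: 173 − 6.5Q = 102 + 3Q → Q* = 7.47368, P* = 124.42105.
At the ceiling P = 112.9, quantity supplied = (112.9 − 102)/3 = 3.63333.
Willingness to pay at Q' = 3.63333: 173 − 6.5·3.63333 = 149.38336.
ΔQ = 7.47368 − 3.63333 = 3.84035; wedge = 149.38336 − 112.9 = 36.48336.
Deadweight loss = ½ × 3.84035 × 36.48336 = 70.05.

70.05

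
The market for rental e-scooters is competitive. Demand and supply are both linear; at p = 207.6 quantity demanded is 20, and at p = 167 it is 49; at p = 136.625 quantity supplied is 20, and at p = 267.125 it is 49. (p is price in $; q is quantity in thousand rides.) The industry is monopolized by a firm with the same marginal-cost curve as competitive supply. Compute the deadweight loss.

$111.31 thousand

Demand slope = (167 − 207.6)/(49 − 20) = −1.4, so p = 235.6 − 1.4q.
Supply slope = (267.125 − 136.625)/(49 − 20) = 4.5, so p = 46.625 + 4.5q.
Competitive equilibrium: 235.6 − 1.4q = 46.625 + 4.5q → q* = 32.0297, p* = 190.7585.
Marginal revenue: MR = 235.6 − 2.8q. Set MR = MC: 235.6 − 2.8q = 46.625 + 4.5q → q_m = 25.887.
Price p_m = 235.6 − 1.4·25.887 = 199.3582; MC(q_m) = 46.625 + 4.5·25.887 = 163.1165.
Competitive q* = 32.0297, so Δq = 6.1427; wedge = 199.3582 − 163.1165 = 36.2417.
Deadweight loss = ½ × 6.1427 × 36.2417 = $111.31 thousand.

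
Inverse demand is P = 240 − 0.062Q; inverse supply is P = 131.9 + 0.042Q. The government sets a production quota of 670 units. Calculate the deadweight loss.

7096.62

Competitive equilibrium: 240 − 0.062Q = 131.9 + 0.042Q → Q* = 1039.4231, P* = 175.5558.
At Q = 670: demand price = 240 − 0.062·670 = 198.46; supply price = 131.9 + 0.042·670 = 160.04.
ΔQ = 1039.4231 − 670 = 369.4231; wedge = 198.46 − 160.04 = 38.42.
The triangle = ½ × 369.4231 × 38.42 = 7096.62.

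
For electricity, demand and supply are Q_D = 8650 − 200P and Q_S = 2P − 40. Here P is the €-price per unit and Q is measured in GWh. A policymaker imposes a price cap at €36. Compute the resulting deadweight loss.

€49.77

In inverse form: demand P = 43.25 − 0.005Q, supply P = 20 + 0.5Q.
Competitive equilibrium: 43.25 − 0.005Q = 20 + 0.5Q → Q* = 46.0396, P* = 43.0198.
At the ceiling P = 36, quantity supplied = (36 − 20)/0.5 = 32.
Willingness to pay at Q' = 32: 43.25 − 0.005·32 = 43.09.
ΔQ = 46.0396 − 32 = 14.0396; wedge = 43.09 − 36 = 7.09.
Welfare loss = ½ × 14.0396 × 7.09 = €49.77.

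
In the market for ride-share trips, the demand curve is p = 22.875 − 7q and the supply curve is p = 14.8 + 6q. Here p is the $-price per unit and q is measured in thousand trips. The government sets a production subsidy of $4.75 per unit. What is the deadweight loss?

Competitive equilibrium: 22.875 − 7q = 14.8 + 6q → q* = 0.6212, p* = 18.5269.
The subsidy lowers effective supply by 4.75: p = 10.05 + 6q.
New quantity: 22.875 − 7q = 10.05 + 6q → q' = 0.9865.
Overproduction Δq = 0.9865 − 0.6212 = 0.3653; wedge = subsidy = 4.75.
Deadweight loss = ½ × 0.3653 × 4.75 = $0.87 thousand.

$0.87 thousand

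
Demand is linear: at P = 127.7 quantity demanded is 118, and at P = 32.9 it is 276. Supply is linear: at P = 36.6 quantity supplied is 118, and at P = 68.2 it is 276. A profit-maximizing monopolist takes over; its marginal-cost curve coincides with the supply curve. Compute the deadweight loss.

Demand slope = (32.9 − 127.7)/(276 − 118) = −0.6, so P = 198.5 − 0.6Q.
Supply slope = (68.2 − 36.6)/(276 − 118) = 0.2, so P = 13 + 0.2Q.
Competitive equilibrium: 198.5 − 0.6Q = 13 + 0.2Q → Q* = 231.875, P* = 59.375.
Marginal revenue: MR = 198.5 − 1.2Q. Set MR = MC: 198.5 − 1.2Q = 13 + 0.2Q → Q_m = 132.5.
Price P_m = 198.5 − 0.6·132.5 = 119; MC(Q_m) = 13 + 0.2·132.5 = 39.5.
Competitive Q* = 231.875, so ΔQ = 99.375; wedge = 119 − 39.5 = 79.5.
DWL = ½ × 99.375 × 79.5 = 3950.16.

3950.16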